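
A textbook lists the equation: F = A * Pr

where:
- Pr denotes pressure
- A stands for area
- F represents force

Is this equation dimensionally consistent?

Yes

Pr (pressure) has dimensions [L^-1 M T^-2].
A (area) has dimensions [L^2].
F (force) has dimensions [L M T^-2].

Left side: [L M T^-2]
Right side: [L M T^-2]

Both sides have the same dimensions, so the equation is dimensionally consistent.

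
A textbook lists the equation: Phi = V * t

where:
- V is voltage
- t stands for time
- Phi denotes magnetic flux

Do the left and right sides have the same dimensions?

Yes

V (voltage) has dimensions [I^-1 L^2 M T^-3].
t (time) has dimensions [T].
Phi (magnetic flux) has dimensions [I^-1 L^2 M T^-2].

Left side: [I^-1 L^2 M T^-2]
Right side: [I^-1 L^2 M T^-2]

Both sides have the same dimensions, so the equation is dimensionally consistent.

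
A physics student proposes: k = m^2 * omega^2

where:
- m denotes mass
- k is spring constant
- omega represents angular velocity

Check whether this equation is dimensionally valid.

No

m (mass) has dimensions [M].
k (spring constant) has dimensions [M T^-2].
omega (angular velocity) has dimensions [T^-1].

Left side: [M T^-2]
Right side: [M^2 T^-2]

The two sides have different dimensions, so the equation is NOT dimensionally consistent.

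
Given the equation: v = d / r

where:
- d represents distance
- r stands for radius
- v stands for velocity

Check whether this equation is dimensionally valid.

No

d (distance) has dimensions [L].
r (radius) has dimensions [L].
v (velocity) has dimensions [L T^-1].

Left side: [L T^-1]
Right side: [dimensionless]

The two sides have different dimensions, so the equation is NOT dimensionally consistent.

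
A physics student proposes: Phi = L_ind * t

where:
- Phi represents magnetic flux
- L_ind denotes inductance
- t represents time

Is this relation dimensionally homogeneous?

No

Phi (magnetic flux) has dimensions [I^-1 L^2 M T^-2].
L_ind (inductance) has dimensions [I^-2 L^2 M T^-2].
t (time) has dimensions [T].

Left side: [I^-1 L^2 M T^-2]
Right side: [I^-2 L^2 M T^-1]

The two sides have different dimensions, so the equation is NOT dimensionally consistent.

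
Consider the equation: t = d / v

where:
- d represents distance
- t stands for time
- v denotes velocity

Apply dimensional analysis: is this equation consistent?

Yes

d (distance) has dimensions [L].
t (time) has dimensions [T].
v (velocity) has dimensions [L T^-1].

Left side: [T]
Right side: [T]

Both sides have the same dimensions, so the equation is dimensionally consistent.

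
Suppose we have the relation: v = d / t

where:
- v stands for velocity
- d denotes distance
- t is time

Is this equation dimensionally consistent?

Yes

v (velocity) has dimensions [L T^-1].
d (distance) has dimensions [L].
t (time) has dimensions [T].

Left side: [L T^-1]
Right side: [L T^-1]

Both sides have the same dimensions, so the equation is dimensionally consistent.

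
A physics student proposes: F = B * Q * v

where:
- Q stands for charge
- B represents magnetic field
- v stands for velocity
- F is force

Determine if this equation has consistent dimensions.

Yes

Q (charge) has dimensions [I T].
B (magnetic field) has dimensions [I^-1 M T^-2].
v (velocity) has dimensions [L T^-1].
F (force) has dimensions [L M T^-2].

Left side: [L M T^-2]
Right side: [L M T^-2]

Both sides have the same dimensions, so the equation is dimensionally consistent.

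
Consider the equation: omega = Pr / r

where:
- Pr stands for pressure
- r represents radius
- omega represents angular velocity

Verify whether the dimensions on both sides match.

No

Pr (pressure) has dimensions [L^-1 M T^-2].
r (radius) has dimensions [L].
omega (angular velocity) has dimensions [T^-1].

Left side: [T^-1]
Right side: [L^-2 M T^-2]

The two sides have different dimensions, so the equation is NOT dimensionally consistent.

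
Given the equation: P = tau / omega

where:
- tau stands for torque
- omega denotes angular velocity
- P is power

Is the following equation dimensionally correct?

No

tau (torque) has dimensions [L^2 M T^-2].
omega (angular velocity) has dimensions [T^-1].
P (power) has dimensions [L^2 M T^-3].

Left side: [L^2 M T^-3]
Right side: [L^2 M T^-1]

The two sides have different dimensions, so the equation is NOT dimensionally consistent.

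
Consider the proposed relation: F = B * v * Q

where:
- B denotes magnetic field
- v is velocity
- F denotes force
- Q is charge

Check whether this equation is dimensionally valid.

Yes

B (magnetic field) has dimensions [I^-1 M T^-2].
v (velocity) has dimensions [L T^-1].
F (force) has dimensions [L M T^-2].
Q (charge) has dimensions [I T].

Left side: [L M T^-2]
Right side: [L M T^-2]

Both sides have the same dimensions, so the equation is dimensionally consistent.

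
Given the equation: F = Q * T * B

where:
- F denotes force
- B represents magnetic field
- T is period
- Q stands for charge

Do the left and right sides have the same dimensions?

No

F (force) has dimensions [L M T^-2].
B (magnetic field) has dimensions [I^-1 M T^-2].
T (period) has dimensions [T].
Q (charge) has dimensions [I T].

Left side: [L M T^-2]
Right side: [M]

The two sides have different dimensions, so the equation is NOT dimensionally consistent.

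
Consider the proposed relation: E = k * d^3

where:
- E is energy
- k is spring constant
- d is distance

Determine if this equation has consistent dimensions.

No

E (energy) has dimensions [L^2 M T^-2].
k (spring constant) has dimensions [M T^-2].
d (distance) has dimensions [L].

Left side: [L^2 M T^-2]
Right side: [L^3 M T^-2]

The two sides have different dimensions, so the equation is NOT dimensionally consistent.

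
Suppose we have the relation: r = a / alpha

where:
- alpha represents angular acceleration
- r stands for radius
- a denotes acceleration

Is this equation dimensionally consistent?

Yes

alpha (angular acceleration) has dimensions [T^-2].
r (radius) has dimensions [L].
a (acceleration) has dimensions [L T^-2].

Left side: [L]
Right side: [L]

Both sides have the same dimensions, so the equation is dimensionally consistent.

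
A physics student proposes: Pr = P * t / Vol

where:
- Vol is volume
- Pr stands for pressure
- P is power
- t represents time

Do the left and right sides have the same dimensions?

Yes

Vol (volume) has dimensions [L^3].
Pr (pressure) has dimensions [L^-1 M T^-2].
P (power) has dimensions [L^2 M T^-3].
t (time) has dimensions [T].

Left side: [L^-1 M T^-2]
Right side: [L^-1 M T^-2]

Both sides have the same dimensions, so the equation is dimensionally consistent.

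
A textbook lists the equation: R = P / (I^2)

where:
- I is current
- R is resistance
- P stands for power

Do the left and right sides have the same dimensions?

Yes

I (current) has dimensions [I].
R (resistance) has dimensions [I^-2 L^2 M T^-3].
P (power) has dimensions [L^2 M T^-3].

Left side: [I^-2 L^2 M T^-3]
Right side: [I^-2 L^2 M T^-3]

Both sides have the same dimensions, so the equation is dimensionally consistent.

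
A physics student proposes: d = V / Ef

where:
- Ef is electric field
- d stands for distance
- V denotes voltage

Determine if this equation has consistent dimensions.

Yes

Ef (electric field) has dimensions [I^-1 L M T^-3].
d (distance) has dimensions [L].
V (voltage) has dimensions [I^-1 L^2 M T^-3].

Left side: [L]
Right side: [L]

Both sides have the same dimensions, so the equation is dimensionally consistent.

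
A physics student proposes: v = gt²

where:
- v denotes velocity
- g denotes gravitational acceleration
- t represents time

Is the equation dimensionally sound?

No

v (velocity) has dimensions [L T^-1].
g (gravitational acceleration) has dimensions [L T^-2].
t (time) has dimensions [T].

Left side: [L T^-1]
Right side: [L]

The two sides have different dimensions, so the equation is NOT dimensionally consistent.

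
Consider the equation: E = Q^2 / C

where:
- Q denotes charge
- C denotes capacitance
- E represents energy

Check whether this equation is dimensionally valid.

Yes

Q (charge) has dimensions [I T].
C (capacitance) has dimensions [I^2 L^-2 M^-1 T^4].
E (energy) has dimensions [L^2 M T^-2].

Left side: [L^2 M T^-2]
Right side: [L^2 M T^-2]

Both sides have the same dimensions, so the equation is dimensionally consistent.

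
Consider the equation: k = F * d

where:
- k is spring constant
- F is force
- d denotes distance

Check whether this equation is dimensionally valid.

No

k (spring constant) has dimensions [M T^-2].
F (force) has dimensions [L M T^-2].
d (distance) has dimensions [L].

Left side: [M T^-2]
Right side: [L^2 M T^-2]

The two sides have different dimensions, so the equation is NOT dimensionally consistent.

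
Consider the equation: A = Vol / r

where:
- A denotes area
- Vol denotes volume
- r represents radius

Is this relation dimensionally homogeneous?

Yes

A (area) has dimensions [L^2].
Vol (volume) has dimensions [L^3].
r (radius) has dimensions [L].

Left side: [L^2]
Right side: [L^2]

Both sides have the same dimensions, so the equation is dimensionally consistent.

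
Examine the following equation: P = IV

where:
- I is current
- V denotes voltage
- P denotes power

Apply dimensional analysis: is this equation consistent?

Yes

I (current) has dimensions [I].
V (voltage) has dimensions [I^-1 L^2 M T^-3].
P (power) has dimensions [L^2 M T^-3].

Left side: [L^2 M T^-3]
Right side: [L^2 M T^-3]

Both sides have the same dimensions, so the equation is dimensionally consistent.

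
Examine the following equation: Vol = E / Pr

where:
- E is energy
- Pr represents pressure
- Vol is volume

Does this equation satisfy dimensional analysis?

Yes

E (energy) has dimensions [L^2 M T^-2].
Pr (pressure) has dimensions [L^-1 M T^-2].
Vol (volume) has dimensions [L^3].

Left side: [L^3]
Right side: [L^3]

Both sides have the same dimensions, so the equation is dimensionally consistent.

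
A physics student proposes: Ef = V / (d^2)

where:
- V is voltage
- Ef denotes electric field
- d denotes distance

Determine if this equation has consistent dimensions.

No

V (voltage) has dimensions [I^-1 L^2 M T^-3].
Ef (electric field) has dimensions [I^-1 L M T^-3].
d (distance) has dimensions [L].

Left side: [I^-1 L M T^-3]
Right side: [I^-1 M T^-3]

The two sides have different dimensions, so the equation is NOT dimensionally consistent.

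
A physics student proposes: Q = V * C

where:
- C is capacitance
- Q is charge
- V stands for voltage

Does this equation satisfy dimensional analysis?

Yes

C (capacitance) has dimensions [I^2 L^-2 M^-1 T^4].
Q (charge) has dimensions [I T].
V (voltage) has dimensions [I^-1 L^2 M T^-3].

Left side: [I T]
Right side: [I T]

Both sides have the same dimensions, so the equation is dimensionally consistent.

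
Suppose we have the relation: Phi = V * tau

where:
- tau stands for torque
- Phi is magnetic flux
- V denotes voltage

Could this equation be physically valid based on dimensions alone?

No

tau (torque) has dimensions [L^2 M T^-2].
Phi (magnetic flux) has dimensions [I^-1 L^2 M T^-2].
V (voltage) has dimensions [I^-1 L^2 M T^-3].

Left side: [I^-1 L^2 M T^-2]
Right side: [I^-1 L^4 M^2 T^-5]

The two sides have different dimensions, so the equation is NOT dimensionally consistent.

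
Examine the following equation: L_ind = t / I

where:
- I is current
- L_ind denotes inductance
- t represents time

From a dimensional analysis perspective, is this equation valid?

No

I (current) has dimensions [I].
L_ind (inductance) has dimensions [I^-2 L^2 M T^-2].
t (time) has dimensions [T].

Left side: [I^-2 L^2 M T^-2]
Right side: [I^-1 T]

The two sides have different dimensions, so the equation is NOT dimensionally consistent.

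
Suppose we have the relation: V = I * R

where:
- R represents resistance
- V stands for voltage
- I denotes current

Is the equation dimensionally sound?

Yes

R (resistance) has dimensions [I^-2 L^2 M T^-3].
V (voltage) has dimensions [I^-1 L^2 M T^-3].
I (current) has dimensions [I].

Left side: [I^-1 L^2 M T^-3]
Right side: [I^-1 L^2 M T^-3]

Both sides have the same dimensions, so the equation is dimensionally consistent.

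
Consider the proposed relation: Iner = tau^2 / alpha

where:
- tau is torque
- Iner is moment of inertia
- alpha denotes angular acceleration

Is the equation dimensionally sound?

No

tau (torque) has dimensions [L^2 M T^-2].
Iner (moment of inertia) has dimensions [L^2 M].
alpha (angular acceleration) has dimensions [T^-2].

Left side: [L^2 M]
Right side: [L^4 M^2 T^-2]

The two sides have different dimensions, so the equation is NOT dimensionally consistent.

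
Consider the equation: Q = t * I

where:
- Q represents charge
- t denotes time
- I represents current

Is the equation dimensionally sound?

Yes

Q (charge) has dimensions [I T].
t (time) has dimensions [T].
I (current) has dimensions [I].

Left side: [I T]
Right side: [I T]

Both sides have the same dimensions, so the equation is dimensionally consistent.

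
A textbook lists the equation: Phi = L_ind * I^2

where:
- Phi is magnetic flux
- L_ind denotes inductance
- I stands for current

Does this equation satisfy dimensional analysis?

No

Phi (magnetic flux) has dimensions [I^-1 L^2 M T^-2].
L_ind (inductance) has dimensions [I^-2 L^2 M T^-2].
I (current) has dimensions [I].

Left side: [I^-1 L^2 M T^-2]
Right side: [L^2 M T^-2]

The two sides have different dimensions, so the equation is NOT dimensionally consistent.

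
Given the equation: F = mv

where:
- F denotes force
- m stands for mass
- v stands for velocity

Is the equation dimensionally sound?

No

F (force) has dimensions [L M T^-2].
m (mass) has dimensions [M].
v (velocity) has dimensions [L T^-1].

Left side: [L M T^-2]
Right side: [L M T^-1]

The two sides have different dimensions, so the equation is NOT dimensionally consistent.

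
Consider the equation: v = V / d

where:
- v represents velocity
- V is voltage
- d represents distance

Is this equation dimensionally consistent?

No

v (velocity) has dimensions [L T^-1].
V (voltage) has dimensions [I^-1 L^2 M T^-3].
d (distance) has dimensions [L].

Left side: [L T^-1]
Right side: [I^-1 L M T^-3]

The two sides have different dimensions, so the equation is NOT dimensionally consistent.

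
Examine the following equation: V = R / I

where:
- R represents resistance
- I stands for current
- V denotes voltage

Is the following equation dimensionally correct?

No

R (resistance) has dimensions [I^-2 L^2 M T^-3].
I (current) has dimensions [I].
V (voltage) has dimensions [I^-1 L^2 M T^-3].

Left side: [I^-1 L^2 M T^-3]
Right side: [I^-3 L^2 M T^-3]

The two sides have different dimensions, so the equation is NOT dimensionally consistent.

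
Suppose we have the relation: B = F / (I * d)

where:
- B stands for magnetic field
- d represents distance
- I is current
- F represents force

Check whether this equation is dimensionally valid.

Yes

B (magnetic field) has dimensions [I^-1 M T^-2].
d (distance) has dimensions [L].
I (current) has dimensions [I].
F (force) has dimensions [L M T^-2].

Left side: [I^-1 M T^-2]
Right side: [I^-1 M T^-2]

Both sides have the same dimensions, so the equation is dimensionally consistent.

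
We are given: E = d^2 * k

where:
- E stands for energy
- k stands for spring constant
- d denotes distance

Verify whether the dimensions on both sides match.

Yes

E (energy) has dimensions [L^2 M T^-2].
k (spring constant) has dimensions [M T^-2].
d (distance) has dimensions [L].

Left side: [L^2 M T^-2]
Right side: [L^2 M T^-2]

Both sides have the same dimensions, so the equation is dimensionally consistent.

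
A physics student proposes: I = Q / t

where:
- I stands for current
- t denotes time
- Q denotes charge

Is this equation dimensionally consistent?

Yes

I (current) has dimensions [I].
t (time) has dimensions [T].
Q (charge) has dimensions [I T].

Left side: [I]
Right side: [I]

Both sides have the same dimensions, so the equation is dimensionally consistent.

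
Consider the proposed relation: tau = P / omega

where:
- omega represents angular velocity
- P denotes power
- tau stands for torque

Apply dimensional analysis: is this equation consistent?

Yes

omega (angular velocity) has dimensions [T^-1].
P (power) has dimensions [L^2 M T^-3].
tau (torque) has dimensions [L^2 M T^-2].

Left side: [L^2 M T^-2]
Right side: [L^2 M T^-2]

Both sides have the same dimensions, so the equation is dimensionally consistent.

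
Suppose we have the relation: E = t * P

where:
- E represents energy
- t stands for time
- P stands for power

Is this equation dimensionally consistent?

Yes

E (energy) has dimensions [L^2 M T^-2].
t (time) has dimensions [T].
P (power) has dimensions [L^2 M T^-3].

Left side: [L^2 M T^-2]
Right side: [L^2 M T^-2]

Both sides have the same dimensions, so the equation is dimensionally consistent.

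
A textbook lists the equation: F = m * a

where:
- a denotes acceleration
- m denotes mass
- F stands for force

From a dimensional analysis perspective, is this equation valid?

Yes

a (acceleration) has dimensions [L T^-2].
m (mass) has dimensions [M].
F (force) has dimensions [L M T^-2].

Left side: [L M T^-2]
Right side: [L M T^-2]

Both sides have the same dimensions, so the equation is dimensionally consistent.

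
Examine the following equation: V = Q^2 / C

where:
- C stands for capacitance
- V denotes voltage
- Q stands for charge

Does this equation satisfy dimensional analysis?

No

C (capacitance) has dimensions [I^2 L^-2 M^-1 T^4].
V (voltage) has dimensions [I^-1 L^2 M T^-3].
Q (charge) has dimensions [I T].

Left side: [I^-1 L^2 M T^-3]
Right side: [L^2 M T^-2]

The two sides have different dimensions, so the equation is NOT dimensionally consistent.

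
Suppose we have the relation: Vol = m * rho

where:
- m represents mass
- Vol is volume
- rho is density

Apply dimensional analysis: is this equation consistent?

No

m (mass) has dimensions [M].
Vol (volume) has dimensions [L^3].
rho (density) has dimensions [L^-3 M].

Left side: [L^3]
Right side: [L^-3 M^2]

The two sides have different dimensions, so the equation is NOT dimensionally consistent.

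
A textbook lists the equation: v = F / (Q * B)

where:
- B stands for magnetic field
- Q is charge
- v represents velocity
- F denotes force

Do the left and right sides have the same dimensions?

Yes

B (magnetic field) has dimensions [I^-1 M T^-2].
Q (charge) has dimensions [I T].
v (velocity) has dimensions [L T^-1].
F (force) has dimensions [L M T^-2].

Left side: [L T^-1]
Right side: [L T^-1]

Both sides have the same dimensions, so the equation is dimensionally consistent.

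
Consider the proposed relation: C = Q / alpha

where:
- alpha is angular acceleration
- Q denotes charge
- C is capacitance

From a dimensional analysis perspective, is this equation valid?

No

alpha (angular acceleration) has dimensions [T^-2].
Q (charge) has dimensions [I T].
C (capacitance) has dimensions [I^2 L^-2 M^-1 T^4].

Left side: [I^2 L^-2 M^-1 T^4]
Right side: [I T^3]

The two sides have different dimensions, so the equation is NOT dimensionally consistent.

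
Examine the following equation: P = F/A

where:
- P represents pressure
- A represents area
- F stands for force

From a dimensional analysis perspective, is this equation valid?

Yes

P (pressure) has dimensions [L^-1 M T^-2].
A (area) has dimensions [L^2].
F (force) has dimensions [L M T^-2].

Left side: [L^-1 M T^-2]
Right side: [L^-1 M T^-2]

Both sides have the same dimensions, so the equation is dimensionally consistent.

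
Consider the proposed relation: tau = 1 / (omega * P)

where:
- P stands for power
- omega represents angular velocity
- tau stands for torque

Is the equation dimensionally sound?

No

P (power) has dimensions [L^2 M T^-3].
omega (angular velocity) has dimensions [T^-1].
tau (torque) has dimensions [L^2 M T^-2].

Left side: [L^2 M T^-2]
Right side: [L^-2 M^-1 T^4]

The two sides have different dimensions, so the equation is NOT dimensionally consistent.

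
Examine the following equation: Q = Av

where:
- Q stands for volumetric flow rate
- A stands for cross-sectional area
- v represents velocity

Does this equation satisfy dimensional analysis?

Yes

Q (volumetric flow rate) has dimensions [L^3 T^-1].
A (cross-sectional area) has dimensions [L^2].
v (velocity) has dimensions [L T^-1].

Left side: [L^3 T^-1]
Right side: [L^3 T^-1]

Both sides have the same dimensions, so the equation is dimensionally consistent.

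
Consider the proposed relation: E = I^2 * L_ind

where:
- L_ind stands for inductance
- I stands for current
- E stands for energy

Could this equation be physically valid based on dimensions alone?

Yes

L_ind (inductance) has dimensions [I^-2 L^2 M T^-2].
I (current) has dimensions [I].
E (energy) has dimensions [L^2 M T^-2].

Left side: [L^2 M T^-2]
Right side: [L^2 M T^-2]

Both sides have the same dimensions, so the equation is dimensionally consistent.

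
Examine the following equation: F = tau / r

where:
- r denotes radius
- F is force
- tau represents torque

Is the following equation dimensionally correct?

Yes

r (radius) has dimensions [L].
F (force) has dimensions [L M T^-2].
tau (torque) has dimensions [L^2 M T^-2].

Left side: [L M T^-2]
Right side: [L M T^-2]

Both sides have the same dimensions, so the equation is dimensionally consistent.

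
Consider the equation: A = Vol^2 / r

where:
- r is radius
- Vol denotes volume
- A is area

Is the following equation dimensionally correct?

No

r (radius) has dimensions [L].
Vol (volume) has dimensions [L^3].
A (area) has dimensions [L^2].

Left side: [L^2]
Right side: [L^5]

The two sides have different dimensions, so the equation is NOT dimensionally consistent.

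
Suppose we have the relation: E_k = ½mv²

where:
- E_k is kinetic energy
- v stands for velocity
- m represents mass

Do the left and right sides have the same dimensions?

Yes

E_k (kinetic energy) has dimensions [L^2 M T^-2].
v (velocity) has dimensions [L T^-1].
m (mass) has dimensions [M].

Left side: [L^2 M T^-2]
Right side: [L^2 M T^-2]

Both sides have the same dimensions, so the equation is dimensionally consistent.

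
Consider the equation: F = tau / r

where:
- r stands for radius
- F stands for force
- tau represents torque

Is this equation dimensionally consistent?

Yes

r (radius) has dimensions [L].
F (force) has dimensions [L M T^-2].
tau (torque) has dimensions [L^2 M T^-2].

Left side: [L M T^-2]
Right side: [L M T^-2]

Both sides have the same dimensions, so the equation is dimensionally consistent.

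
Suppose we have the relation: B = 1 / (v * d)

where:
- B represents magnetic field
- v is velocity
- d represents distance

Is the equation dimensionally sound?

No

B (magnetic field) has dimensions [I^-1 M T^-2].
v (velocity) has dimensions [L T^-1].
d (distance) has dimensions [L].

Left side: [I^-1 M T^-2]
Right side: [L^-2 T]

The two sides have different dimensions, so the equation is NOT dimensionally consistent.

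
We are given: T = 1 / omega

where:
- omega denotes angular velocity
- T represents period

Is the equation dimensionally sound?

Yes

omega (angular velocity) has dimensions [T^-1].
T (period) has dimensions [T].

Left side: [T]
Right side: [T]

Both sides have the same dimensions, so the equation is dimensionally consistent.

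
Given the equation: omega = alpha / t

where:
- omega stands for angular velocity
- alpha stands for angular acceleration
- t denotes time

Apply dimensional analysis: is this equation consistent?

No

omega (angular velocity) has dimensions [T^-1].
alpha (angular acceleration) has dimensions [T^-2].
t (time) has dimensions [T].

Left side: [T^-1]
Right side: [T^-3]

The two sides have different dimensions, so the equation is NOT dimensionally consistent.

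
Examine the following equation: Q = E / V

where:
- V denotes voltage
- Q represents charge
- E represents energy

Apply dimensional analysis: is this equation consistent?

Yes

V (voltage) has dimensions [I^-1 L^2 M T^-3].
Q (charge) has dimensions [I T].
E (energy) has dimensions [L^2 M T^-2].

Left side: [I T]
Right side: [I T]

Both sides have the same dimensions, so the equation is dimensionally consistent.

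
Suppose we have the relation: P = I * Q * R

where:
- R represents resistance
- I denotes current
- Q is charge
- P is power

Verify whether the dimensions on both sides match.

No

R (resistance) has dimensions [I^-2 L^2 M T^-3].
I (current) has dimensions [I].
Q (charge) has dimensions [I T].
P (power) has dimensions [L^2 M T^-3].

Left side: [L^2 M T^-3]
Right side: [L^2 M T^-2]

The two sides have different dimensions, so the equation is NOT dimensionally consistent.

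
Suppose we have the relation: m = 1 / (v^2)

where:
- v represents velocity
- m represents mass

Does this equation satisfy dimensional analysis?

No

v (velocity) has dimensions [L T^-1].
m (mass) has dimensions [M].

Left side: [M]
Right side: [L^-2 T^2]

The two sides have different dimensions, so the equation is NOT dimensionally consistent.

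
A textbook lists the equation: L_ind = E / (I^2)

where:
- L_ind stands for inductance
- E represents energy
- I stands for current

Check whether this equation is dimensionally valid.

Yes

L_ind (inductance) has dimensions [I^-2 L^2 M T^-2].
E (energy) has dimensions [L^2 M T^-2].
I (current) has dimensions [I].

Left side: [I^-2 L^2 M T^-2]
Right side: [I^-2 L^2 M T^-2]

Both sides have the same dimensions, so the equation is dimensionally consistent.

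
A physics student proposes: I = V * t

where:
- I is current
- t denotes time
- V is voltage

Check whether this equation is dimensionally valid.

No

I (current) has dimensions [I].
t (time) has dimensions [T].
V (voltage) has dimensions [I^-1 L^2 M T^-3].

Left side: [I]
Right side: [I^-1 L^2 M T^-2]

The two sides have different dimensions, so the equation is NOT dimensionally consistent.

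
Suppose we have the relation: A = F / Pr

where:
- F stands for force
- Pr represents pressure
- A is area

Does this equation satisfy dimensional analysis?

Yes

F (force) has dimensions [L M T^-2].
Pr (pressure) has dimensions [L^-1 M T^-2].
A (area) has dimensions [L^2].

Left side: [L^2]
Right side: [L^2]

Both sides have the same dimensions, so the equation is dimensionally consistent.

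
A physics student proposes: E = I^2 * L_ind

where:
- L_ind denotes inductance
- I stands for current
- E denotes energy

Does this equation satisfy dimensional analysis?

Yes

L_ind (inductance) has dimensions [I^-2 L^2 M T^-2].
I (current) has dimensions [I].
E (energy) has dimensions [L^2 M T^-2].

Left side: [L^2 M T^-2]
Right side: [L^2 M T^-2]

Both sides have the same dimensions, so the equation is dimensionally consistent.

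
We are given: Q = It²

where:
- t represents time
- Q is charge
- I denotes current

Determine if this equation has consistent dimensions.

No

t (time) has dimensions [T].
Q (charge) has dimensions [I T].
I (current) has dimensions [I].

Left side: [I T]
Right side: [I T^2]

The two sides have different dimensions, so the equation is NOT dimensionally consistent.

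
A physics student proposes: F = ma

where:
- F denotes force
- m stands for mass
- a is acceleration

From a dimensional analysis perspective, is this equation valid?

Yes

F (force) has dimensions [L M T^-2].
m (mass) has dimensions [M].
a (acceleration) has dimensions [L T^-2].

Left side: [L M T^-2]
Right side: [L M T^-2]

Both sides have the same dimensions, so the equation is dimensionally consistent.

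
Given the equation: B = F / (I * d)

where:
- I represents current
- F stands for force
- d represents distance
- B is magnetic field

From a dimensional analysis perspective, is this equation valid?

Yes

I (current) has dimensions [I].
F (force) has dimensions [L M T^-2].
d (distance) has dimensions [L].
B (magnetic field) has dimensions [I^-1 M T^-2].

Left side: [I^-1 M T^-2]
Right side: [I^-1 M T^-2]

Both sides have the same dimensions, so the equation is dimensionally consistent.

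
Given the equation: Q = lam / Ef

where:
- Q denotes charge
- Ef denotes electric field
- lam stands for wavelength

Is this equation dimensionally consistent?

No

Q (charge) has dimensions [I T].
Ef (electric field) has dimensions [I^-1 L M T^-3].
lam (wavelength) has dimensions [L].

Left side: [I T]
Right side: [I M^-1 T^3]

The two sides have different dimensions, so the equation is NOT dimensionally consistent.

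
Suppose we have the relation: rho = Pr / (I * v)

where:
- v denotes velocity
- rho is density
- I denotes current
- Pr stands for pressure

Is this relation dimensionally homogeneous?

No

v (velocity) has dimensions [L T^-1].
rho (density) has dimensions [L^-3 M].
I (current) has dimensions [I].
Pr (pressure) has dimensions [L^-1 M T^-2].

Left side: [L^-3 M]
Right side: [I^-1 L^-2 M T^-1]

The two sides have different dimensions, so the equation is NOT dimensionally consistent.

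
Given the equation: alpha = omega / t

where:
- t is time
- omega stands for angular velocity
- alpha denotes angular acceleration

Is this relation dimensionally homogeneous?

Yes

t (time) has dimensions [T].
omega (angular velocity) has dimensions [T^-1].
alpha (angular acceleration) has dimensions [T^-2].

Left side: [T^-2]
Right side: [T^-2]

Both sides have the same dimensions, so the equation is dimensionally consistent.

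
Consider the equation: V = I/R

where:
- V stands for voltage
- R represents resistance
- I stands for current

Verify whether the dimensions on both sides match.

No

V (voltage) has dimensions [I^-1 L^2 M T^-3].
R (resistance) has dimensions [I^-2 L^2 M T^-3].
I (current) has dimensions [I].

Left side: [I^-1 L^2 M T^-3]
Right side: [I^3 L^-2 M^-1 T^3]

The two sides have different dimensions, so the equation is NOT dimensionally consistent.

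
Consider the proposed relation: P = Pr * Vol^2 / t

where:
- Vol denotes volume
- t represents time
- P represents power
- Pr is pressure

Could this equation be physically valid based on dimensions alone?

No

Vol (volume) has dimensions [L^3].
t (time) has dimensions [T].
P (power) has dimensions [L^2 M T^-3].
Pr (pressure) has dimensions [L^-1 M T^-2].

Left side: [L^2 M T^-3]
Right side: [L^5 M T^-3]

The two sides have different dimensions, so the equation is NOT dimensionally consistent.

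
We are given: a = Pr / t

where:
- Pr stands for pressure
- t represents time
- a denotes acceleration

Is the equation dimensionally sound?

No

Pr (pressure) has dimensions [L^-1 M T^-2].
t (time) has dimensions [T].
a (acceleration) has dimensions [L T^-2].

Left side: [L T^-2]
Right side: [L^-1 M T^-3]

The two sides have different dimensions, so the equation is NOT dimensionally consistent.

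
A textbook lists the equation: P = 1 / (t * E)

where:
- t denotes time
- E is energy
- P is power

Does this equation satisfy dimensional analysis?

No

t (time) has dimensions [T].
E (energy) has dimensions [L^2 M T^-2].
P (power) has dimensions [L^2 M T^-3].

Left side: [L^2 M T^-3]
Right side: [L^-2 M^-1 T]

The two sides have different dimensions, so the equation is NOT dimensionally consistent.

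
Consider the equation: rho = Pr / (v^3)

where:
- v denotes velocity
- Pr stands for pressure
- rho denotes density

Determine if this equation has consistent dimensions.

No

v (velocity) has dimensions [L T^-1].
Pr (pressure) has dimensions [L^-1 M T^-2].
rho (density) has dimensions [L^-3 M].

Left side: [L^-3 M]
Right side: [L^-4 M T]

The two sides have different dimensions, so the equation is NOT dimensionally consistent.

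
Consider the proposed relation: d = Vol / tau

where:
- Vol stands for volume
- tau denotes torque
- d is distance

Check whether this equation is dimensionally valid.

No

Vol (volume) has dimensions [L^3].
tau (torque) has dimensions [L^2 M T^-2].
d (distance) has dimensions [L].

Left side: [L]
Right side: [L M^-1 T^2]

The two sides have different dimensions, so the equation is NOT dimensionally consistent.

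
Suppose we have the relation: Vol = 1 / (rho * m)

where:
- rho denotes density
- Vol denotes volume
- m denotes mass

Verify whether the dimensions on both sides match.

No

rho (density) has dimensions [L^-3 M].
Vol (volume) has dimensions [L^3].
m (mass) has dimensions [M].

Left side: [L^3]
Right side: [L^3 M^-2]

The two sides have different dimensions, so the equation is NOT dimensionally consistent.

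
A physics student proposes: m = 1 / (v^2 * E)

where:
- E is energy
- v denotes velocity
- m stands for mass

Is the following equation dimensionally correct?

No

E (energy) has dimensions [L^2 M T^-2].
v (velocity) has dimensions [L T^-1].
m (mass) has dimensions [M].

Left side: [M]
Right side: [L^-4 M^-1 T^4]

The two sides have different dimensions, so the equation is NOT dimensionally consistent.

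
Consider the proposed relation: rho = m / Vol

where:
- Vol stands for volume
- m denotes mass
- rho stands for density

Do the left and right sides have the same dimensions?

Yes

Vol (volume) has dimensions [L^3].
m (mass) has dimensions [M].
rho (density) has dimensions [L^-3 M].

Left side: [L^-3 M]
Right side: [L^-3 M]

Both sides have the same dimensions, so the equation is dimensionally consistent.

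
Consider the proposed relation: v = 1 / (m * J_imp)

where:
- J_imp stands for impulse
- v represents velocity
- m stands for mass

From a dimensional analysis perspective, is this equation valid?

No

J_imp (impulse) has dimensions [L M T^-1].
v (velocity) has dimensions [L T^-1].
m (mass) has dimensions [M].

Left side: [L T^-1]
Right side: [L^-1 M^-2 T]

The two sides have different dimensions, so the equation is NOT dimensionally consistent.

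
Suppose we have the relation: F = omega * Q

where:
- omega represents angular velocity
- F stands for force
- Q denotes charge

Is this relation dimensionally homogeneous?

No

omega (angular velocity) has dimensions [T^-1].
F (force) has dimensions [L M T^-2].
Q (charge) has dimensions [I T].

Left side: [L M T^-2]
Right side: [I]

The two sides have different dimensions, so the equation is NOT dimensionally consistent.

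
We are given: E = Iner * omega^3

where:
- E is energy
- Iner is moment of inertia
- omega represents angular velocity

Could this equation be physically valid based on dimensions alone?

No

E (energy) has dimensions [L^2 M T^-2].
Iner (moment of inertia) has dimensions [L^2 M].
omega (angular velocity) has dimensions [T^-1].

Left side: [L^2 M T^-2]
Right side: [L^2 M T^-3]

The two sides have different dimensions, so the equation is NOT dimensionally consistent.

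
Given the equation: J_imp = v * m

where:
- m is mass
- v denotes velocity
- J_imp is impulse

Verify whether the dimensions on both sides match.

Yes

m (mass) has dimensions [M].
v (velocity) has dimensions [L T^-1].
J_imp (impulse) has dimensions [L M T^-1].

Left side: [L M T^-1]
Right side: [L M T^-1]

Both sides have the same dimensions, so the equation is dimensionally consistent.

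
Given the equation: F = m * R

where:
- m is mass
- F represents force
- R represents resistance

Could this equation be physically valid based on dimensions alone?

No

m (mass) has dimensions [M].
F (force) has dimensions [L M T^-2].
R (resistance) has dimensions [I^-2 L^2 M T^-3].

Left side: [L M T^-2]
Right side: [I^-2 L^2 M^2 T^-3]

The two sides have different dimensions, so the equation is NOT dimensionally consistent.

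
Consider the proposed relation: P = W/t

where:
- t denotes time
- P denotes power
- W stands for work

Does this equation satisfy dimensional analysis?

Yes

t (time) has dimensions [T].
P (power) has dimensions [L^2 M T^-3].
W (work) has dimensions [L^2 M T^-2].

Left side: [L^2 M T^-3]
Right side: [L^2 M T^-3]

Both sides have the same dimensions, so the equation is dimensionally consistent.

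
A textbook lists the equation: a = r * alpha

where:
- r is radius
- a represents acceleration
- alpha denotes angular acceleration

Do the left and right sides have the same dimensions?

Yes

r (radius) has dimensions [L].
a (acceleration) has dimensions [L T^-2].
alpha (angular acceleration) has dimensions [T^-2].

Left side: [L T^-2]
Right side: [L T^-2]

Both sides have the same dimensions, so the equation is dimensionally consistent.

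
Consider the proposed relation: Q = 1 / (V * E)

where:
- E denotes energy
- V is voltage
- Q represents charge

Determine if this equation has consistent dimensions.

No

E (energy) has dimensions [L^2 M T^-2].
V (voltage) has dimensions [I^-1 L^2 M T^-3].
Q (charge) has dimensions [I T].

Left side: [I T]
Right side: [I L^-4 M^-2 T^5]

The two sides have different dimensions, so the equation is NOT dimensionally consistent.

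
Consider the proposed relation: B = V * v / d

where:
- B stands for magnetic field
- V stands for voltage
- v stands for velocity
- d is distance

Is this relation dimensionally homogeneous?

No

B (magnetic field) has dimensions [I^-1 M T^-2].
V (voltage) has dimensions [I^-1 L^2 M T^-3].
v (velocity) has dimensions [L T^-1].
d (distance) has dimensions [L].

Left side: [I^-1 M T^-2]
Right side: [I^-1 L^2 M T^-4]

The two sides have different dimensions, so the equation is NOT dimensionally consistent.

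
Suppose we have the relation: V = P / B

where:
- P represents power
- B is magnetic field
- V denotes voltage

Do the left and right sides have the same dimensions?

No

P (power) has dimensions [L^2 M T^-3].
B (magnetic field) has dimensions [I^-1 M T^-2].
V (voltage) has dimensions [I^-1 L^2 M T^-3].

Left side: [I^-1 L^2 M T^-3]
Right side: [I L^2 T^-1]

The two sides have different dimensions, so the equation is NOT dimensionally consistent.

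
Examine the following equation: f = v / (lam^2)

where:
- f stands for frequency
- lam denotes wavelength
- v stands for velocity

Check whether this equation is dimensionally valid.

No

f (frequency) has dimensions [T^-1].
lam (wavelength) has dimensions [L].
v (velocity) has dimensions [L T^-1].

Left side: [T^-1]
Right side: [L^-1 T^-1]

The two sides have different dimensions, so the equation is NOT dimensionally consistent.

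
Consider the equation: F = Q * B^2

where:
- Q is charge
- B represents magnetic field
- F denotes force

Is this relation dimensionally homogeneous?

No

Q (charge) has dimensions [I T].
B (magnetic field) has dimensions [I^-1 M T^-2].
F (force) has dimensions [L M T^-2].

Left side: [L M T^-2]
Right side: [I^-1 M^2 T^-3]

The two sides have different dimensions, so the equation is NOT dimensionally consistent.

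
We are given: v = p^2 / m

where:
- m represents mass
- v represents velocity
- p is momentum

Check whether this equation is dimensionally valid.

No

m (mass) has dimensions [M].
v (velocity) has dimensions [L T^-1].
p (momentum) has dimensions [L M T^-1].

Left side: [L T^-1]
Right side: [L^2 M T^-2]

The two sides have different dimensions, so the equation is NOT dimensionally consistent.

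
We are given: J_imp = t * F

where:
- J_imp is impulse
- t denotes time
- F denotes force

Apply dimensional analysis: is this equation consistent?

Yes

J_imp (impulse) has dimensions [L M T^-1].
t (time) has dimensions [T].
F (force) has dimensions [L M T^-2].

Left side: [L M T^-1]
Right side: [L M T^-1]

Both sides have the same dimensions, so the equation is dimensionally consistent.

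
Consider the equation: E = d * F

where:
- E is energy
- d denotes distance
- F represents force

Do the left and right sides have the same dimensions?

Yes

E (energy) has dimensions [L^2 M T^-2].
d (distance) has dimensions [L].
F (force) has dimensions [L M T^-2].

Left side: [L^2 M T^-2]
Right side: [L^2 M T^-2]

Both sides have the same dimensions, so the equation is dimensionally consistent.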